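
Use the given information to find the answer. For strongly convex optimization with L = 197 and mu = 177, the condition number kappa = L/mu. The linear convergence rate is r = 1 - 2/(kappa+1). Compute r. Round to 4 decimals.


Step 1: Compute the condition number.
kappa = L/mu = 197/177 = 1.113
Step 2: Compute the convergence rate.
r = 1 - 2/(kappa + 1) = 1 - 2*mu/(L + mu) = (L - mu)/(L + mu) = 20/374 = 0.0535


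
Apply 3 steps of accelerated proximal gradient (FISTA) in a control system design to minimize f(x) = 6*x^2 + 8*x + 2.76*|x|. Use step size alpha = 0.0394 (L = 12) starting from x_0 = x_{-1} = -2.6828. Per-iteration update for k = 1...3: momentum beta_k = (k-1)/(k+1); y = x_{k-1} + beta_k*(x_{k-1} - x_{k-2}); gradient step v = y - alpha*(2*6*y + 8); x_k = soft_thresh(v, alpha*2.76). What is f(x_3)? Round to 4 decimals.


FISTA on f(x) = 6*x^2 + 8*x + 2.76*|x|
L = 12, alpha = 0.0394
Iteration 1: beta = 0.0, y = -2.6828 + 0.0*(-2.6828 + 2.6828) = -2.6828
  grad(y) = -24.1936, v = y - alpha*grad = -1.7296
  prox(v) = soft_thresh(-1.7296, 0.1087) = -1.6208
Iteration 2: beta = 0.3333, y = -1.6208 + 0.3333*(-1.6208 + 2.6828) = -1.2668
  grad(y) = -7.2021, v = y - alpha*grad = -0.9831
  prox(v) = soft_thresh(-0.9831, 0.1087) = -0.8743
Iteration 3: beta = 0.5, y = -0.8743 + 0.5*(-0.8743 + 1.6208) = -0.5011
  grad(y) = 1.987, v = y - alpha*grad = -0.5794
  prox(v) = soft_thresh(-0.5794, 0.1087) = -0.4706
f(x_3) = 6*(-0.4706)^2 + 8*(-0.4706) + 2.76*|-0.4706| = -1.1371


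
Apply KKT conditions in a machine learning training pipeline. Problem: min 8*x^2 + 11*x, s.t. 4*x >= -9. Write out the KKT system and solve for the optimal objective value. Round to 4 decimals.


Step 1: Try lambda = 0 (constraint inactive).
Stationarity: 2*8*x + 11 = 0
x* = -11/(2*8) = -0.6875
Check constraint: 4*-0.6875 = -2.75 >= -9 -- satisfied.
Step 2: Compute optimal value.
f(x*) = 8*(-0.6875)^2 + 11*(-0.6875) = -3.7813


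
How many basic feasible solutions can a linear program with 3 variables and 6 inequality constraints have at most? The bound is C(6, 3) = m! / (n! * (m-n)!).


Each vertex corresponds to some choice of n active constraints out of m, so the number of vertices is at most C(m, n) = m! / (n!(m-n)!).
m = 6, n = 3
Numerator: 6 * 5 * 4
Denominator: 3! = 6
C(6, 3) = 20


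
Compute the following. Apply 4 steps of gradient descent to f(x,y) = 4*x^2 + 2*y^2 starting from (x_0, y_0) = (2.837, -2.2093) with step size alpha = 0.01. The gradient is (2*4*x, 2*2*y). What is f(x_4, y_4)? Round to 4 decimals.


Gradient descent on f(x,y) = 4*x^2 + 2*y^2.
Starting point: (2.837, -2.2093), alpha = 0.01
Step 1: grad_x = 2*4*2.837 = 22.696, grad_y = 2*2*-2.2093 = -8.8372
  x_1 = 2.837 - 0.01*22.696 = 2.61
  y_1 = -2.2093 - 0.01*-8.8372 = -2.1209
Step 2: grad_x = 2*4*2.61 = 20.8803, grad_y = 2*2*-2.1209 = -8.4837
  x_2 = 2.61 - 0.01*20.8803 = 2.4012
  y_2 = -2.1209 - 0.01*-8.4837 = -2.0361
Step 3: grad_x = 2*4*2.4012 = 19.2099, grad_y = 2*2*-2.0361 = -8.1444
  x_3 = 2.4012 - 0.01*19.2099 = 2.2091
  y_3 = -2.0361 - 0.01*-8.1444 = -1.9546
Step 4: grad_x = 2*4*2.2091 = 17.6731, grad_y = 2*2*-1.9546 = -7.8186
  x_4 = 2.2091 - 0.01*17.6731 = 2.0324
  y_4 = -1.9546 - 0.01*-7.8186 = -1.8765
f(2.0324, -1.8765) = 4*2.0324^2 + 2*(-1.8765)^2 = 23.5649


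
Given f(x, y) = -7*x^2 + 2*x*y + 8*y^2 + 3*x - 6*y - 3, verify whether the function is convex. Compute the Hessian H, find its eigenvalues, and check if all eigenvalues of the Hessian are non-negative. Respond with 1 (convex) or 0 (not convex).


The Hessian of f(x,y) = -7*x^2 + 2*x*y + 8*y^2 + 3*x - 6*y - 3 is:
H = [[-14, 2], [2, 16]]
Trace = -14 + 16 = 2
Determinant = -14*16 - (2)^2 = -228
Discriminant = (2)^2 - 4*-228 = 916.0
Eigenvalues: lambda_1 = -14.1327, lambda_2 = 16.1327
The function is not convex.

0


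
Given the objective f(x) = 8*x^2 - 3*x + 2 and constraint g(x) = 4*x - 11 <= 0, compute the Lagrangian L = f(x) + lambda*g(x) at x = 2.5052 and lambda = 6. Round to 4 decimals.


Step 1: Evaluate f(x).
f(2.5052) = 8*2.5052^2 - 3*2.5052 + 2 = 44.6926
Step 2: Evaluate g(x).
g(2.5052) = 4*2.5052 - 11 = -0.9792
Step 3: Compute Lagrangian.
L = 44.6926 + 6*-0.9792 = 38.8174


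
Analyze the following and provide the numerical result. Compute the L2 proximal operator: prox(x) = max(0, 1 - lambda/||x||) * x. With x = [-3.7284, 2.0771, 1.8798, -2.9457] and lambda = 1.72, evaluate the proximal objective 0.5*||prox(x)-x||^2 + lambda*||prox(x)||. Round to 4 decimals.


Step 1: Compute ||x||.
||x|| = 5.516
Step 2: Compute scaling factor.
scale = max(0, 1 - 1.72/5.516) = 0.6882
Step 3: prox(x) = [-2.5658, 1.4294, 1.2936, -2.0272]
||prox(x)|| = 3.796
Step 4: Proximal objective.
0.5*||prox-x||^2 = 1.4792
lambda*||prox|| = 6.5291
Total = 8.0083


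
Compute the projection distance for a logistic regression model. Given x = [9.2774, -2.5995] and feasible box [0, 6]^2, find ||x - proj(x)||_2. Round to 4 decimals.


Project each component onto [0, 6].
clip(9.2774) = 6.0, clip(-2.5995) = 0.0
Projection = [6.0, 0.0]
Squared diffs: [10.7414, 6.7574]
Distance = sqrt(17.4988) = 4.1832


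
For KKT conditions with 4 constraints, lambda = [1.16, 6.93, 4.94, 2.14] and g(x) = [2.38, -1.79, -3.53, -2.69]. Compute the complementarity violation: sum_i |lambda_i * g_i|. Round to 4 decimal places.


KKT complementary slackness check:
lambda_1 * g_1 = 1.16 * 2.38 = 2.7608
lambda_2 * g_2 = 6.93 * -1.79 = -12.4047
lambda_3 * g_3 = 4.94 * -3.53 = -17.4382
lambda_4 * g_4 = 2.14 * -2.69 = -5.7566
Total violation = 2.7608 + 12.4047 + 17.4382 + 5.7566 = 38.3603


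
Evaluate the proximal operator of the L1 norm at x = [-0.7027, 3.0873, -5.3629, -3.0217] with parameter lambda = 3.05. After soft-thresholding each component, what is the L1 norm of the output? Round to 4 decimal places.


Soft-thresholding with lambda = 3.05:
prox(-0.7027) = sign(-0.7027)*max(|-0.7027| - 3.05, 0) = 0.0
prox(3.0873) = sign(3.0873)*max(|3.0873| - 3.05, 0) = 0.0373
prox(-5.3629) = sign(-5.3629)*max(|-5.3629| - 3.05, 0) = -2.3129
prox(-3.0217) = sign(-3.0217)*max(|-3.0217| - 3.05, 0) = 0.0
prox(x) = [0.0, 0.0373, -2.3129, 0.0]
||prox(x)||_1 = 0.0 + 0.0373 + 2.3129 + 0.0 = 2.3502


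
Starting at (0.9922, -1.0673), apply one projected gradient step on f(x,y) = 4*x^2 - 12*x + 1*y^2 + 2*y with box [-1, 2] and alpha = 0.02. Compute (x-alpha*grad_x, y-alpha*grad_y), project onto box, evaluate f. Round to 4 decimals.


Step 1: Compute gradient at (0.9922, -1.0673).
grad_x = 2*4*0.9922 - 12 = -4.0624
grad_y = 2*1*-1.0673 + 2 = -0.1346
Step 2: Gradient step.
x_raw = 0.9922 - 0.02*-4.0624 = 1.0734
y_raw = -1.0673 - 0.02*-0.1346 = -1.0646
Step 3: Project onto [-1, 2].
x_proj = clip(1.0734) = 1.0734
y_proj = clip(-1.0646) = -1.0
Step 4: Evaluate f.
f(1.0734, -1.0) = -9.2722


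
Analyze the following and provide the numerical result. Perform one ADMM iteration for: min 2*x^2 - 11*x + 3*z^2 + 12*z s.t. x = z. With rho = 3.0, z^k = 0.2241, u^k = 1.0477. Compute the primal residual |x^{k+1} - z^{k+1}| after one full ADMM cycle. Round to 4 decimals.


ADMM iteration with rho = 3.0, z^k = 0.2241, u^k = 1.0477
Step 1: x-update.
Minimize 2*x^2 - 11*x + (3.0/2)*(x - 0.2241 + 1.0477)^2
FOC: (2*2 + 3.0)*x = 11 + 3.0*(0.2241 - 1.0477)
x^{k+1} = 1.2185
Step 2: z-update.
Minimize 3*z^2 + 12*z + (3.0/2)*(1.2185 - z + 1.0477)^2
FOC: (2*3 + 3.0)*z = -12 + 3.0*(1.2185 + 1.0477)
z^{k+1} = -0.5779
Step 3: u-update.
u^{k+1} = 1.0477 + 1.2185 + 0.5779 = 2.8441
Step 4: Primal residual = |1.2185 + 0.5779| = 1.7964


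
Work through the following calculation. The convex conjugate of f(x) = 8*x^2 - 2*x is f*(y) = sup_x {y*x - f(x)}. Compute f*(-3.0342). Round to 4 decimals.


f*(y) = sup_x {y*x - a*x^2 - b*x} = sup_x {(y-b)*x - a*x^2}
FOC: (y - b) - 2a*x = 0 => x* = (y - b)/(2a)
x* = (-3.0342 + 2)/(2*8) = -0.0646
f*(-3.0342) = (y-b)^2/(4a) = (-3.0342 + 2)^2/(4*8)
= 1.0696/32 = 0.0334


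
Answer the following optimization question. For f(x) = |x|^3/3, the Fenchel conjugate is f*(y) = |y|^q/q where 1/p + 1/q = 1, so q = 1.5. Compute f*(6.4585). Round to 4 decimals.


The conjugate exponent q satisfies 1/p + 1/q = 1.
p = 3, so q = 3/(3 - 1) = 1.5
|y|^q = 6.4585^1.5 = 16.4134
f*(6.4585) = 16.4134 / 1.5 = 10.9422


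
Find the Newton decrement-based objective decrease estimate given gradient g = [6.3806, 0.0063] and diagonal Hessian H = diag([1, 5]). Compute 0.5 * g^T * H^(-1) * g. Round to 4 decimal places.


Step 1: H is diagonal, so H^(-1) * g = [6.3806, 0.0013].
Step 2: g^T H^(-1) g = sum_i g_i^2 / H_ii
  = (6.3806)^2/1 + (0.0063)^2/5
  = 40.7121 + 0.0 = 40.7121
Step 3: Objective decrease = 0.5 * g^T H^(-1) g = 20.356


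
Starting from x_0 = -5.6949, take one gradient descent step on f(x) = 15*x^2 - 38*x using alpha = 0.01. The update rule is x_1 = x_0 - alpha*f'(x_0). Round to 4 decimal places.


We compute the gradient at x_0 and apply the update.
f'(x) = 30*x - 38
f'(-5.6949) = 30*-5.6949 - 38 = -208.847
x_1 = -5.6949 - 0.01*-208.847 = -3.6064


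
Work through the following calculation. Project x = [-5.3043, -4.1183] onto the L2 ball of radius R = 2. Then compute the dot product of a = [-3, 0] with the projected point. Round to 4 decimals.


Step 1: Compute ||x|| (intermediates to 6 decimals).
||x|| = sqrt((-5.3043)^2 + (-4.1183)^2) = 6.715355
Step 2: Project.
Since ||x|| > R, scale = R/||x|| = 2/6.715355 = 0.297825, proj(x) = scale * x
proj(x) = [-1.579753, -1.226533]
Step 3: Dot product.
a^T * proj(x) = -3*(-1.579753) + 0*(-1.226533) = 4.7393


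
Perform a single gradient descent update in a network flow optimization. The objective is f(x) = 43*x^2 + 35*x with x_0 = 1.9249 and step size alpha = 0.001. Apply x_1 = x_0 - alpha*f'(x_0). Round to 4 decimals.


We compute the gradient at x_0 and apply the update.
f'(x) = 86*x + 35
f'(1.9249) = 86*1.9249 + 35 = 200.5414
x_1 = 1.9249 - 0.001*200.5414 = 1.7244


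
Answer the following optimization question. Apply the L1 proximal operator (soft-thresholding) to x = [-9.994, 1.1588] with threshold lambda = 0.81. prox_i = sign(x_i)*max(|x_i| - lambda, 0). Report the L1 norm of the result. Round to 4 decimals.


Soft-thresholding with lambda = 0.81:
prox(-9.994) = sign(-9.994)*max(|-9.994| - 0.81, 0) = -9.184
prox(1.1588) = sign(1.1588)*max(|1.1588| - 0.81, 0) = 0.3488
prox(x) = [-9.184, 0.3488]
||prox(x)||_1 = 9.184 + 0.3488 = 9.5328


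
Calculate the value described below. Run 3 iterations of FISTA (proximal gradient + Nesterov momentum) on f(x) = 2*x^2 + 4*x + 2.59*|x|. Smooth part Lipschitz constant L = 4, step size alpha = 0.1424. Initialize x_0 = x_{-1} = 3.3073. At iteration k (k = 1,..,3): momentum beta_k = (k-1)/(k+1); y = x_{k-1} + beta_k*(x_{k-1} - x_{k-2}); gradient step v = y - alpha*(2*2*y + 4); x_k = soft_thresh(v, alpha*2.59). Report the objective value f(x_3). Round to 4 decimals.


FISTA on f(x) = 2*x^2 + 4*x + 2.59*|x|
L = 4, alpha = 0.1424
Iteration 1: beta = 0.0, y = 3.3073 + 0.0*(3.3073 - 3.3073) = 3.3073
  grad(y) = 17.2292, v = y - alpha*grad = 0.8539
  prox(v) = soft_thresh(0.8539, 0.3688) = 0.485
Iteration 2: beta = 0.3333, y = 0.485 + 0.3333*(0.485 - 3.3073) = -0.4557
  grad(y) = 2.1772, v = y - alpha*grad = -0.7657
  prox(v) = soft_thresh(-0.7657, 0.3688) = -0.3969
Iteration 3: beta = 0.5, y = -0.3969 + 0.5*(-0.3969 - 0.485) = -0.8379
  grad(y) = 0.6484, v = y - alpha*grad = -0.9302
  prox(v) = soft_thresh(-0.9302, 0.3688) = -0.5614
f(x_3) = 2*(-0.5614)^2 + 4*(-0.5614) + 2.59*|-0.5614| = -0.1612


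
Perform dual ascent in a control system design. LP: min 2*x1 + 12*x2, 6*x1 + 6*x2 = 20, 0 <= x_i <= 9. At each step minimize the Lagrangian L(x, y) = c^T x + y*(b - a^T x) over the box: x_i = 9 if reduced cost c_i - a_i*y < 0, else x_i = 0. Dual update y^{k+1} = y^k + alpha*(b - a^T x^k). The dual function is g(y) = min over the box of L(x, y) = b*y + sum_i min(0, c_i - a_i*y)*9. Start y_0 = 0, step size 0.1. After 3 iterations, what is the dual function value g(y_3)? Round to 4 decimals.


Dual ascent for LP: min 2*x1 + 12*x2, 6*x1 + 6*x2 = 20, 0 <= x_i <= 9
Step 1: y^k = 0.0, reduced costs: (2.0, 12.0)
  x^k = (0.0, 0.0), subgradient = b - a^T x = 20.0
  y^{k+1} = 0.0 + 0.1*20.0 = 2.0
Step 2: y^k = 2.0, reduced costs: (-10.0, 0.0)
  x^k = (9.0, 0.0), subgradient = b - a^T x = -34.0
  y^{k+1} = 2.0 + 0.1*-34.0 = -1.4
Step 3: y^k = -1.4, reduced costs: (10.4, 20.4)
  x^k = (0.0, 0.0), subgradient = b - a^T x = 20.0
  y^{k+1} = -1.4 + 0.1*20.0 = 0.6
Dual objective at y_3 = 0.6: reduced costs (-1.6, 8.4), box minimizer x = (9.0, 0.0)
g(y_3) = b*y + (c1 - a1*y)*x1 + (c2 - a2*y)*x2 = 20*0.6 + (-1.6)*9.0 + 8.4*0.0 = 12.0 - 14.4 + 0.0 = -2.4


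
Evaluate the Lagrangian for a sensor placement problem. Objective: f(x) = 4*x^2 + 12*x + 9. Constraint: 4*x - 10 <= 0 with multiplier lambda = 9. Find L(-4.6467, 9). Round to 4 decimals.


Step 1: Evaluate f(x).
f(-4.6467) = 4*(-4.6467)^2 + 12*(-4.6467) + 9 = 39.6069
Step 2: Evaluate g(x).
g(-4.6467) = 4*-4.6467 - 10 = -28.5868
Step 3: Compute Lagrangian.
L = 39.6069 + 9*-28.5868 = -217.6743


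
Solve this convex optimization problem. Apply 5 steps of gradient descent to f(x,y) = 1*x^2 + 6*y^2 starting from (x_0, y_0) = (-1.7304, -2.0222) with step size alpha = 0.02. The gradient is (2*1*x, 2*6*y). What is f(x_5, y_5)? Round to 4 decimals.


Gradient descent on f(x,y) = 1*x^2 + 6*y^2.
Starting point: (-1.7304, -2.0222), alpha = 0.02
Step 1: grad_x = 2*1*-1.7304 = -3.4608, grad_y = 2*6*-2.0222 = -24.2664
  x_1 = -1.7304 - 0.02*-3.4608 = -1.6612
  y_1 = -2.0222 - 0.02*-24.2664 = -1.5369
Step 2: grad_x = 2*1*-1.6612 = -3.3224, grad_y = 2*6*-1.5369 = -18.4425
  x_2 = -1.6612 - 0.02*-3.3224 = -1.5947
  y_2 = -1.5369 - 0.02*-18.4425 = -1.168
Step 3: grad_x = 2*1*-1.5947 = -3.1895, grad_y = 2*6*-1.168 = -14.0163
  x_3 = -1.5947 - 0.02*-3.1895 = -1.5309
  y_3 = -1.168 - 0.02*-14.0163 = -0.8877
Step 4: grad_x = 2*1*-1.5309 = -3.0619, grad_y = 2*6*-0.8877 = -10.6524
  x_4 = -1.5309 - 0.02*-3.0619 = -1.4697
  y_4 = -0.8877 - 0.02*-10.6524 = -0.6746
Step 5: grad_x = 2*1*-1.4697 = -2.9394, grad_y = 2*6*-0.6746 = -8.0958
  x_5 = -1.4697 - 0.02*-2.9394 = -1.4109
  y_5 = -0.6746 - 0.02*-8.0958 = -0.5127
f(-1.4109, -0.5127) = 1*(-1.4109)^2 + 6*(-0.5127)^2 = 3.5681


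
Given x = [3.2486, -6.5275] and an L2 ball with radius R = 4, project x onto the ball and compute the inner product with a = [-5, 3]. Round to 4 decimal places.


Step 1: Compute ||x|| (intermediates to 6 decimals).
||x|| = sqrt(3.2486^2 + (-6.5275)^2) = 7.291204
Step 2: Project.
Since ||x|| > R, scale = R/||x|| = 4/7.291204 = 0.548606, proj(x) = scale * x
proj(x) = [1.782201, -3.581026]
Step 3: Dot product.
a^T * proj(x) = -5*1.782201 + 3*(-3.581026) = -19.6541


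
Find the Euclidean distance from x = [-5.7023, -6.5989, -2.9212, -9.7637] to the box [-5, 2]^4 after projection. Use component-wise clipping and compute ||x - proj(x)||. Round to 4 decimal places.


Project each component onto [-5, 2].
clip(-5.7023) = -5.0, clip(-6.5989) = -5.0, clip(-2.9212) = -2.9212, clip(-9.7637) = -5.0
Projection = [-5.0, -5.0, -2.9212, -5.0]
Squared diffs: [0.4932, 2.5565, 0.0, 22.6928]
Distance = sqrt(25.7425) = 5.0737


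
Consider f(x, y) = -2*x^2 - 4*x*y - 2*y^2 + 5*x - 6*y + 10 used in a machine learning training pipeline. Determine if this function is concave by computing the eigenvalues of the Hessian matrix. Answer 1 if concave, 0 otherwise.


The Hessian of f(x,y) = -2*x^2 - 4*x*y - 2*y^2 + 5*x - 6*y + 10 is:
H = [[-4, -4], [-4, -4]]
Trace = -4 - 4 = -8
Determinant = -4*-4 - (-4)^2 = 0
Discriminant = (-8)^2 - 4*0 = 64.0
Eigenvalues: lambda_1 = -8.0, lambda_2 = 0.0
The function is concave.

1


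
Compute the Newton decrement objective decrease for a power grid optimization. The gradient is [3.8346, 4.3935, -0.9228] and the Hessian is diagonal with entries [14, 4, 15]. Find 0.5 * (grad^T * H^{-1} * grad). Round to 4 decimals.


Step 1: H is diagonal, so H^(-1) * g = [0.2739, 1.0984, -0.0615].
Step 2: g^T H^(-1) g = sum_i g_i^2 / H_ii
  = (3.8346)^2/14 + (4.3935)^2/4 + (-0.9228)^2/15
  = 1.0503 + 4.8257 + 0.0568 = 5.9328
Step 3: Objective decrease = 0.5 * g^T H^(-1) g = 2.9664


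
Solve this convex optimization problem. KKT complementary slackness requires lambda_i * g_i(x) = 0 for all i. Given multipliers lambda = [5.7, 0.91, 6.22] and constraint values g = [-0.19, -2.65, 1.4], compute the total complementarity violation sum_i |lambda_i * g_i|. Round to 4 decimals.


KKT complementary slackness check:
lambda_1 * g_1 = 5.7 * -0.19 = -1.083
lambda_2 * g_2 = 0.91 * -2.65 = -2.4115
lambda_3 * g_3 = 6.22 * 1.4 = 8.708
Total violation = 1.083 + 2.4115 + 8.708 = 12.2025


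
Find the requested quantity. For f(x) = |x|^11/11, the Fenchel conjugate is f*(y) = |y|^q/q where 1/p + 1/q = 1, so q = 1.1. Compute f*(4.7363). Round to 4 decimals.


The conjugate exponent q satisfies 1/p + 1/q = 1.
p = 11, so q = 11/(11 - 1) = 1.1
|y|^q = 4.7363^1.1 = 5.5333
f*(4.7363) = 5.5333 / 1.1 = 5.0303


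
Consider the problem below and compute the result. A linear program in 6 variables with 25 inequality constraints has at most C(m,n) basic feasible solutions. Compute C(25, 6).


Each vertex corresponds to some choice of n active constraints out of m, so the number of vertices is at most C(m, n) = m! / (n!(m-n)!).
m = 25, n = 6
Numerator: 25 * 24 * 23 * 22 * 21 * 20
Denominator: 6! = 720
C(25, 6) = 177100


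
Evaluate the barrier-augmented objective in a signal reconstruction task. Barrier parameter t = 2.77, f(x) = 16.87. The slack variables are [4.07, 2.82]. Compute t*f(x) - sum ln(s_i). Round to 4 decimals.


Step 1: Compute log-barrier.
ln values: [1.4036, 1.0367]
phi = -(1.4036 + 1.0367) = -2.4404
Step 2: Compute augmented objective.
t*f(x) = 2.77*16.87 = 46.7299
Total = 46.7299 - 2.4404 = 44.2895


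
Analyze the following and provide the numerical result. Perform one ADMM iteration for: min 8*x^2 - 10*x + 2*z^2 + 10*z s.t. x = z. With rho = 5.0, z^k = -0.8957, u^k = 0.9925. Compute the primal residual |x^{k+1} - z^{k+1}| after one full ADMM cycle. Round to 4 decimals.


ADMM iteration with rho = 5.0, z^k = -0.8957, u^k = 0.9925
Step 1: x-update.
Minimize 8*x^2 - 10*x + (5.0/2)*(x + 0.8957 + 0.9925)^2
FOC: (2*8 + 5.0)*x = 10 + 5.0*(-0.8957 - 0.9925)
x^{k+1} = 0.0266
Step 2: z-update.
Minimize 2*z^2 + 10*z + (5.0/2)*(0.0266 - z + 0.9925)^2
FOC: (2*2 + 5.0)*z = -10 + 5.0*(0.0266 + 0.9925)
z^{k+1} = -0.5449
Step 3: u-update.
u^{k+1} = 0.9925 + 0.0266 + 0.5449 = 1.5641
Step 4: Primal residual = |0.0266 + 0.5449| = 0.5716


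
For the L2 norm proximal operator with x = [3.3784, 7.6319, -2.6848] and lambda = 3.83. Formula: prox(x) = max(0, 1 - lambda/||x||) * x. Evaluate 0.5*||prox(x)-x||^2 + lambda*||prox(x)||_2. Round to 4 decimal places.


Step 1: Compute ||x||.
||x|| = 8.7674
Step 2: Compute scaling factor.
scale = max(0, 1 - 3.83/8.7674) = 0.5632
Step 3: prox(x) = [1.9026, 4.2979, -1.512]
||prox(x)|| = 4.9374
Step 4: Proximal objective.
0.5*||prox-x||^2 = 7.3345
lambda*||prox|| = 18.9102
Total = 26.2448


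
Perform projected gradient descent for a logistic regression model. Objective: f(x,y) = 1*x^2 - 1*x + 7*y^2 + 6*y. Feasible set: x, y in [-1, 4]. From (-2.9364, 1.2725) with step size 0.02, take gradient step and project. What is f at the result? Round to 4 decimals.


Step 1: Compute gradient at (-2.9364, 1.2725).
grad_x = 2*1*-2.9364 - 1 = -6.8728
grad_y = 2*7*1.2725 + 6 = 23.815
Step 2: Gradient step.
x_raw = -2.9364 - 0.02*-6.8728 = -2.7989
y_raw = 1.2725 - 0.02*23.815 = 0.7962
Step 3: Project onto [-1, 4].
x_proj = clip(-2.7989) = -1.0
y_proj = clip(0.7962) = 0.7962
Step 4: Evaluate f.
f(-1.0, 0.7962) = 11.2147


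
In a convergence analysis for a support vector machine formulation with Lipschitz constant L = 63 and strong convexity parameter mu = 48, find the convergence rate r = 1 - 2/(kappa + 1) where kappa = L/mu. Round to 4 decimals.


Step 1: Compute the condition number.
kappa = L/mu = 63/48 = 1.3125
Step 2: Compute the convergence rate.
r = 1 - 2/(kappa + 1) = 1 - 2*mu/(L + mu) = (L - mu)/(L + mu) = 15/111 = 0.1351


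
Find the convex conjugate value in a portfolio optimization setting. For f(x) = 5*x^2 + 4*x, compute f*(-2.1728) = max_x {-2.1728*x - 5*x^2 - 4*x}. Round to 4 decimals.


f*(y) = sup_x {y*x - a*x^2 - b*x} = sup_x {(y-b)*x - a*x^2}
FOC: (y - b) - 2a*x = 0 => x* = (y - b)/(2a)
x* = (-2.1728 - 4)/(2*5) = -0.6173
f*(-2.1728) = (y-b)^2/(4a) = (-2.1728 - 4)^2/(4*5)
= 38.1035/20 = 1.9052


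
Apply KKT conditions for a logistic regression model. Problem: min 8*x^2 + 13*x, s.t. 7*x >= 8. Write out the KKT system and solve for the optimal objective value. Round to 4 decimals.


Step 1: Try lambda = 0 (constraint inactive).
x_unc = -13/(2*8) = -0.8125
Check: 7*-0.8125 = -5.6875 < 8 -- violated!
Step 2: Constraint must be active: 7*x = 8
x* = 8/7 = 1.1429 (rounded; the exact value 8/7 is used below)
lambda = (2*8*(8/7) + 13)/7 = 4.4694
Step 3: Compute optimal value.
f(x*) = 8*(8/7)^2 + 13*(8/7) = 25.3061


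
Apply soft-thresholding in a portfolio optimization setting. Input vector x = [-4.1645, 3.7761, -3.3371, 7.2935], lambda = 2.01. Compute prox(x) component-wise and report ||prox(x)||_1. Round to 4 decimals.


Soft-thresholding with lambda = 2.01:
prox(-4.1645) = sign(-4.1645)*max(|-4.1645| - 2.01, 0) = -2.1545
prox(3.7761) = sign(3.7761)*max(|3.7761| - 2.01, 0) = 1.7661
prox(-3.3371) = sign(-3.3371)*max(|-3.3371| - 2.01, 0) = -1.3271
prox(7.2935) = sign(7.2935)*max(|7.2935| - 2.01, 0) = 5.2835
prox(x) = [-2.1545, 1.7661, -1.3271, 5.2835]
||prox(x)||_1 = 2.1545 + 1.7661 + 1.3271 + 5.2835 = 10.5312


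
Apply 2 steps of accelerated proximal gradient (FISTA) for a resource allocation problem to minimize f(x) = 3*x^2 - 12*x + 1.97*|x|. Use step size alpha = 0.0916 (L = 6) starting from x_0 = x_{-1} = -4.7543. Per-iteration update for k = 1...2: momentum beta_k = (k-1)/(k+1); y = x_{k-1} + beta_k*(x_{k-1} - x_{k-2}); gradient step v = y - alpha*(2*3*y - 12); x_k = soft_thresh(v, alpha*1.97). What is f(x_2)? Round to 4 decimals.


FISTA on f(x) = 3*x^2 - 12*x + 1.97*|x|
L = 6, alpha = 0.0916
Iteration 1: beta = 0.0, y = -4.7543 + 0.0*(-4.7543 + 4.7543) = -4.7543
  grad(y) = -40.5258, v = y - alpha*grad = -1.0421
  prox(v) = soft_thresh(-1.0421, 0.1805) = -0.8617
Iteration 2: beta = 0.3333, y = -0.8617 + 0.3333*(-0.8617 + 4.7543) = 0.4359
  grad(y) = -9.3849, v = y - alpha*grad = 1.2955
  prox(v) = soft_thresh(1.2955, 0.1805) = 1.1151
f(x_2) = 3*1.1151^2 - 12*1.1151 + 1.97*|1.1151| = -7.454


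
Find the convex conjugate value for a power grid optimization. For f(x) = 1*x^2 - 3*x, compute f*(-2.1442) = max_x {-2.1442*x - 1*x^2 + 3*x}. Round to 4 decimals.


f*(y) = sup_x {y*x - a*x^2 - b*x} = sup_x {(y-b)*x - a*x^2}
FOC: (y - b) - 2a*x = 0 => x* = (y - b)/(2a)
x* = (-2.1442 + 3)/(2*1) = 0.4279
f*(-2.1442) = (y-b)^2/(4a) = (-2.1442 + 3)^2/(4*1)
= 0.7324/4 = 0.1831


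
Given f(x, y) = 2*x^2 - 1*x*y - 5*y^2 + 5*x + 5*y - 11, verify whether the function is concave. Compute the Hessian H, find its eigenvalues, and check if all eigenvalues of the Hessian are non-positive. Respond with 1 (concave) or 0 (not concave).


The Hessian of f(x,y) = 2*x^2 - 1*x*y - 5*y^2 + 5*x + 5*y - 11 is:
H = [[4, -1], [-1, -10]]
Trace = 4 - 10 = -6
Determinant = 4*-10 - (-1)^2 = -41
Discriminant = (-6)^2 - 4*-41 = 200.0
Eigenvalues: lambda_1 = -10.0711, lambda_2 = 4.0711
The function is not concave.

0


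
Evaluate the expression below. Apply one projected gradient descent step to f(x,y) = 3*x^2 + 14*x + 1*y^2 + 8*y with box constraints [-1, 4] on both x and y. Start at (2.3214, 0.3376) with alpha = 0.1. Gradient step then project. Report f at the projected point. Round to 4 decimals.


Step 1: Compute gradient at (2.3214, 0.3376).
grad_x = 2*3*2.3214 + 14 = 27.9284
grad_y = 2*1*0.3376 + 8 = 8.6752
Step 2: Gradient step.
x_raw = 2.3214 - 0.1*27.9284 = -0.4714
y_raw = 0.3376 - 0.1*8.6752 = -0.5299
Step 3: Project onto [-1, 4].
x_proj = clip(-0.4714) = -0.4714
y_proj = clip(-0.5299) = -0.5299
Step 4: Evaluate f.
f(-0.4714, -0.5299) = -9.8919


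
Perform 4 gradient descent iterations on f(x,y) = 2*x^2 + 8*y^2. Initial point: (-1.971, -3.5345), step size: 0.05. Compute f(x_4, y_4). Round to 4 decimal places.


Gradient descent on f(x,y) = 2*x^2 + 8*y^2.
Starting point: (-1.971, -3.5345), alpha = 0.05
Step 1: grad_x = 2*2*-1.971 = -7.884, grad_y = 2*8*-3.5345 = -56.552
  x_1 = -1.971 - 0.05*-7.884 = -1.5768
  y_1 = -3.5345 - 0.05*-56.552 = -0.7069
Step 2: grad_x = 2*2*-1.5768 = -6.3072, grad_y = 2*8*-0.7069 = -11.3104
  x_2 = -1.5768 - 0.05*-6.3072 = -1.2614
  y_2 = -0.7069 - 0.05*-11.3104 = -0.1414
Step 3: grad_x = 2*2*-1.2614 = -5.0458, grad_y = 2*8*-0.1414 = -2.2621
  x_3 = -1.2614 - 0.05*-5.0458 = -1.0092
  y_3 = -0.1414 - 0.05*-2.2621 = -0.0283
Step 4: grad_x = 2*2*-1.0092 = -4.0366, grad_y = 2*8*-0.0283 = -0.4524
  x_4 = -1.0092 - 0.05*-4.0366 = -0.8073
  y_4 = -0.0283 - 0.05*-0.4524 = -0.0057
f(-0.8073, -0.0057) = 2*(-0.8073)^2 + 8*(-0.0057)^2 = 1.3038


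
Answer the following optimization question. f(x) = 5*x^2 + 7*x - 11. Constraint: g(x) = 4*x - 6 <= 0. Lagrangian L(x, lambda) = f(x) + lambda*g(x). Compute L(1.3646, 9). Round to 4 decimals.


Step 1: Evaluate f(x).
f(1.3646) = 5*1.3646^2 + 7*1.3646 - 11 = 7.8629
Step 2: Evaluate g(x).
g(1.3646) = 4*1.3646 - 6 = -0.5416
Step 3: Compute Lagrangian.
L = 7.8629 + 9*-0.5416 = 2.9885


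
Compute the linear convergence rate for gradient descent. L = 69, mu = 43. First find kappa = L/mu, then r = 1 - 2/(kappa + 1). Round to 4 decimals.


Step 1: Compute the condition number.
kappa = L/mu = 69/43 = 1.6047
Step 2: Compute the convergence rate.
r = 1 - 2/(kappa + 1) = 1 - 2*mu/(L + mu) = (L - mu)/(L + mu) = 26/112 = 0.2321


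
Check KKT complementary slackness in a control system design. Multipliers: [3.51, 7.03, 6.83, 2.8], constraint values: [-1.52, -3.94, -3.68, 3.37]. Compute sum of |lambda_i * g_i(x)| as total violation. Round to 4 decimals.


KKT complementary slackness check:
lambda_1 * g_1 = 3.51 * -1.52 = -5.3352
lambda_2 * g_2 = 7.03 * -3.94 = -27.6982
lambda_3 * g_3 = 6.83 * -3.68 = -25.1344
lambda_4 * g_4 = 2.8 * 3.37 = 9.436
Total violation = 5.3352 + 27.6982 + 25.1344 + 9.436 = 67.6038


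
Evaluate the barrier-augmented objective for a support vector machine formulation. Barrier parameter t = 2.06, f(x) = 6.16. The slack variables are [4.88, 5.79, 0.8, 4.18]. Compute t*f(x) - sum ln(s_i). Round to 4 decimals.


Step 1: Compute log-barrier.
ln values: [1.5851, 1.7561, -0.2231, 1.4303]
phi = -(1.5851 + 1.7561 - 0.2231 + 1.4303) = -4.5484
Step 2: Compute augmented objective.
t*f(x) = 2.06*6.16 = 12.6896
Total = 12.6896 - 4.5484 = 8.1412


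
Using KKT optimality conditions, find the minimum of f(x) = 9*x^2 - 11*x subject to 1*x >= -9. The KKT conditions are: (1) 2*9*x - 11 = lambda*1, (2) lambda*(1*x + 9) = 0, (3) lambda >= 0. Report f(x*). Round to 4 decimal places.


Step 1: Try lambda = 0 (constraint inactive).
Stationarity: 2*9*x - 11 = 0
x* = 11/(2*9) = 11/18 = 0.6111 (rounded; the exact value 11/18 is used below)
Check constraint: 1*0.6111 = 0.6111 >= -9 -- satisfied.
Step 2: Compute optimal value.
f(x*) = 9*(11/18)^2 - 11*(11/18) = -3.3611


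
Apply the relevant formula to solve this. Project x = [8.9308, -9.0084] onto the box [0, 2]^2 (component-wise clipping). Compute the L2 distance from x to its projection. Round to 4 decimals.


Project each component onto [0, 2].
clip(8.9308) = 2.0, clip(-9.0084) = 0.0
Projection = [2.0, 0.0]
Squared diffs: [48.036, 81.1513]
Distance = sqrt(129.1873) = 11.3661


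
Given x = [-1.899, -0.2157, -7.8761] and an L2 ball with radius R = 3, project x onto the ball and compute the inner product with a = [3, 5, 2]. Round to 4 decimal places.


Step 1: Compute ||x|| (intermediates to 6 decimals).
||x|| = sqrt((-1.899)^2 + (-0.2157)^2 + (-7.8761)^2) = 8.10467
Step 2: Project.
Since ||x|| > R, scale = R/||x|| = 3/8.10467 = 0.370157, proj(x) = scale * x
proj(x) = [-0.702928, -0.079843, -2.915394]
Step 3: Dot product.
a^T * proj(x) = 3*(-0.702928) + 5*(-0.079843) + 2*(-2.915394) = -8.3388


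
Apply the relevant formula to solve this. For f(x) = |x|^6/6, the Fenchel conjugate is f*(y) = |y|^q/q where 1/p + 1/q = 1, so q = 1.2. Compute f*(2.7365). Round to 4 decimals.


The conjugate exponent q satisfies 1/p + 1/q = 1.
p = 6, so q = 6/(6 - 1) = 1.2
|y|^q = 2.7365^1.2 = 3.3468
f*(2.7365) = 3.3468 / 1.2 = 2.789


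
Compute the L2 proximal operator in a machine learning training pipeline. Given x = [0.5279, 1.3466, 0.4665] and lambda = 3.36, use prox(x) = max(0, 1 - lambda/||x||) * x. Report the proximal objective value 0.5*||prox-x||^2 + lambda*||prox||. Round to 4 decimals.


Step 1: Compute ||x||.
||x|| = 1.5197
Step 2: Compute scaling factor.
scale = max(0, 1 - 3.36/1.5197) = 0.0
Step 3: prox(x) = [0.0, 0.0, 0.0]
||prox(x)|| = 0.0
Step 4: Proximal objective.
0.5*||prox-x||^2 = 1.1548
lambda*||prox|| = 0.0
Total = 1.1548


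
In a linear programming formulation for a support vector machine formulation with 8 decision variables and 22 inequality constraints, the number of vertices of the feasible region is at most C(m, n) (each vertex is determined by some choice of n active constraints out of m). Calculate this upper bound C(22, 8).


Each vertex corresponds to some choice of n active constraints out of m, so the number of vertices is at most C(m, n) = m! / (n!(m-n)!).
m = 22, n = 8
Numerator: 22 * 21 * 20 * 19 * 18 * 17 * 16 * 15
Denominator: 8! = 40320
C(22, 8) = 319770


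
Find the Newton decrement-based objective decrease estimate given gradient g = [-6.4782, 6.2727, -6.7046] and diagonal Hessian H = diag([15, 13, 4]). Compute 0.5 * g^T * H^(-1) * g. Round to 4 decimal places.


Step 1: H is diagonal, so H^(-1) * g = [-0.4319, 0.4825, -1.6762].
Step 2: g^T H^(-1) g = sum_i g_i^2 / H_ii
  = (-6.4782)^2/15 + (6.2727)^2/13 + (-6.7046)^2/4
  = 2.7978 + 3.0267 + 11.2379 = 17.0624
Step 3: Objective decrease = 0.5 * g^T H^(-1) g = 8.5312


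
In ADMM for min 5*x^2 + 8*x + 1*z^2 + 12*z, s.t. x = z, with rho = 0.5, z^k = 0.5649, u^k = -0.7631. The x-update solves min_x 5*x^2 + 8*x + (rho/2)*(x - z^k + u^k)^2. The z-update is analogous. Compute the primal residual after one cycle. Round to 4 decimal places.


ADMM iteration with rho = 0.5, z^k = 0.5649, u^k = -0.7631
Step 1: x-update.
Minimize 5*x^2 + 8*x + (0.5/2)*(x - 0.5649 - 0.7631)^2
FOC: (2*5 + 0.5)*x = -8 + 0.5*(0.5649 + 0.7631)
x^{k+1} = -0.6987
Step 2: z-update.
Minimize 1*z^2 + 12*z + (0.5/2)*(-0.6987 - z - 0.7631)^2
FOC: (2*1 + 0.5)*z = -12 + 0.5*(-0.6987 - 0.7631)
z^{k+1} = -5.0924
Step 3: u-update.
u^{k+1} = -0.7631 - 0.6987 + 5.0924 = 3.6306
Step 4: Primal residual = |-0.6987 + 5.0924| = 4.3937


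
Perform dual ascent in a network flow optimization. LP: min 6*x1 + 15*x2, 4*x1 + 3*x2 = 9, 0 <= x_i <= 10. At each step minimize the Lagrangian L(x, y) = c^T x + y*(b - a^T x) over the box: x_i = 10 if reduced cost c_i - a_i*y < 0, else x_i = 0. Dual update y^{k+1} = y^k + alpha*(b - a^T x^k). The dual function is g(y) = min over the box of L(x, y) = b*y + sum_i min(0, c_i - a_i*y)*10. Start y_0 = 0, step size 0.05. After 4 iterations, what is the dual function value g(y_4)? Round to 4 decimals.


Dual ascent for LP: min 6*x1 + 15*x2, 4*x1 + 3*x2 = 9, 0 <= x_i <= 10
Step 1: y^k = 0.0, reduced costs: (6.0, 15.0)
  x^k = (0.0, 0.0), subgradient = b - a^T x = 9.0
  y^{k+1} = 0.0 + 0.05*9.0 = 0.45
Step 2: y^k = 0.45, reduced costs: (4.2, 13.65)
  x^k = (0.0, 0.0), subgradient = b - a^T x = 9.0
  y^{k+1} = 0.45 + 0.05*9.0 = 0.9
Step 3: y^k = 0.9, reduced costs: (2.4, 12.3)
  x^k = (0.0, 0.0), subgradient = b - a^T x = 9.0
  y^{k+1} = 0.9 + 0.05*9.0 = 1.35
Step 4: y^k = 1.35, reduced costs: (0.6, 10.95)
  x^k = (0.0, 0.0), subgradient = b - a^T x = 9.0
  y^{k+1} = 1.35 + 0.05*9.0 = 1.8
Dual objective at y_4 = 1.8: reduced costs (-1.2, 9.6), box minimizer x = (10.0, 0.0)
g(y_4) = b*y + (c1 - a1*y)*x1 + (c2 - a2*y)*x2 = 9*1.8 + (-1.2)*10.0 + 9.6*0.0 = 16.2 - 12.0 + 0.0 = 4.2


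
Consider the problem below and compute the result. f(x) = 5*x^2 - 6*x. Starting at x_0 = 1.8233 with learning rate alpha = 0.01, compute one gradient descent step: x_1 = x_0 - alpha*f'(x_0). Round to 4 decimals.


We compute the gradient at x_0 and apply the update.
f'(x) = 10*x - 6
f'(1.8233) = 10*1.8233 - 6 = 12.233
x_1 = 1.8233 - 0.01*12.233 = 1.701


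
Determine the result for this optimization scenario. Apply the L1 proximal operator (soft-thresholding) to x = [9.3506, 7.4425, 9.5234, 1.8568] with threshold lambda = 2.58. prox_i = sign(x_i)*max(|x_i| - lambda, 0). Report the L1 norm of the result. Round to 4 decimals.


Soft-thresholding with lambda = 2.58:
prox(9.3506) = sign(9.3506)*max(|9.3506| - 2.58, 0) = 6.7706
prox(7.4425) = sign(7.4425)*max(|7.4425| - 2.58, 0) = 4.8625
prox(9.5234) = sign(9.5234)*max(|9.5234| - 2.58, 0) = 6.9434
prox(1.8568) = sign(1.8568)*max(|1.8568| - 2.58, 0) = 0.0
prox(x) = [6.7706, 4.8625, 6.9434, 0.0]
||prox(x)||_1 = 6.7706 + 4.8625 + 6.9434 + 0.0 = 18.5765


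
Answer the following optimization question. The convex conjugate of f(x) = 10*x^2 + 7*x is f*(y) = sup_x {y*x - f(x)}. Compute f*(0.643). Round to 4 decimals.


f*(y) = sup_x {y*x - a*x^2 - b*x} = sup_x {(y-b)*x - a*x^2}
FOC: (y - b) - 2a*x = 0 => x* = (y - b)/(2a)
x* = (0.643 - 7)/(2*10) = -0.3179
f*(0.643) = (y-b)^2/(4a) = (0.643 - 7)^2/(4*10)
= 40.4114/40 = 1.0103


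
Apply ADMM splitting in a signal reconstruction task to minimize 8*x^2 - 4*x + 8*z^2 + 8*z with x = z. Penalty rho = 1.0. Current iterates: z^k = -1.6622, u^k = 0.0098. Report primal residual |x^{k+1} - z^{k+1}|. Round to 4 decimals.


ADMM iteration with rho = 1.0, z^k = -1.6622, u^k = 0.0098
Step 1: x-update.
Minimize 8*x^2 - 4*x + (1.0/2)*(x + 1.6622 + 0.0098)^2
FOC: (2*8 + 1.0)*x = 4 + 1.0*(-1.6622 - 0.0098)
x^{k+1} = 0.1369
Step 2: z-update.
Minimize 8*z^2 + 8*z + (1.0/2)*(0.1369 - z + 0.0098)^2
FOC: (2*8 + 1.0)*z = -8 + 1.0*(0.1369 + 0.0098)
z^{k+1} = -0.462
Step 3: u-update.
u^{k+1} = 0.0098 + 0.1369 + 0.462 = 0.6087
Step 4: Primal residual = |0.1369 + 0.462| = 0.5989


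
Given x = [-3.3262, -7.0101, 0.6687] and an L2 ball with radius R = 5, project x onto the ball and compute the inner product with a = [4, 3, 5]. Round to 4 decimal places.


Step 1: Compute ||x|| (intermediates to 6 decimals).
||x|| = sqrt((-3.3262)^2 + (-7.0101)^2 + 0.6687^2) = 7.787957
Step 2: Project.
Since ||x|| > R, scale = R/||x|| = 5/7.787957 = 0.642017, proj(x) = scale * x
proj(x) = [-2.135477, -4.500603, 0.429317]
Step 3: Dot product.
a^T * proj(x) = 4*(-2.135477) + 3*(-4.500603) + 5*0.429317 = -19.8971


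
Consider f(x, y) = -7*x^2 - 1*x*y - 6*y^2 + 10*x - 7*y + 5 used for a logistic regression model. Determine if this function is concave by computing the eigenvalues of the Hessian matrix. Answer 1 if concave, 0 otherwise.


The Hessian of f(x,y) = -7*x^2 - 1*x*y - 6*y^2 + 10*x - 7*y + 5 is:
H = [[-14, -1], [-1, -12]]
Trace = -14 - 12 = -26
Determinant = -14*-12 - (-1)^2 = 167
Discriminant = (-26)^2 - 4*167 = 8.0
Eigenvalues: lambda_1 = -14.4142, lambda_2 = -11.5858
The function is concave.

1


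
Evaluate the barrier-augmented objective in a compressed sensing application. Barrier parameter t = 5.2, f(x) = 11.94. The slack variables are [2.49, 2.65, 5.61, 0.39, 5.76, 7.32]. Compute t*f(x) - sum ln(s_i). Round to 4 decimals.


Step 1: Compute log-barrier.
ln values: [0.9123, 0.9746, 1.7246, -0.9416, 1.7509, 1.9906]
phi = -(0.9123 + 0.9746 + 1.7246 - 0.9416 + 1.7509 + 1.9906) = -6.4113
Step 2: Compute augmented objective.
t*f(x) = 5.2*11.94 = 62.088
Total = 62.088 - 6.4113 = 55.6767


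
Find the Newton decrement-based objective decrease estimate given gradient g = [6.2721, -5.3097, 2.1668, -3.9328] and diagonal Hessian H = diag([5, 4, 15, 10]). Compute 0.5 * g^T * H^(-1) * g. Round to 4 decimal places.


Step 1: H is diagonal, so H^(-1) * g = [1.2544, -1.3274, 0.1445, -0.3933].
Step 2: g^T H^(-1) g = sum_i g_i^2 / H_ii
  = (6.2721)^2/5 + (-5.3097)^2/4 + (2.1668)^2/15 + (-3.9328)^2/10
  = 7.8678 + 7.0482 + 0.313 + 1.5467 = 16.7758
Step 3: Objective decrease = 0.5 * g^T H^(-1) g = 8.3879


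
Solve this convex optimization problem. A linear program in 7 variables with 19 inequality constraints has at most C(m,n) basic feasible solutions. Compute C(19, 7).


Each vertex corresponds to some choice of n active constraints out of m, so the number of vertices is at most C(m, n) = m! / (n!(m-n)!).
m = 19, n = 7
Numerator: 19 * 18 * 17 * 16 * 15 * 14 * 13
Denominator: 7! = 5040
C(19, 7) = 50388


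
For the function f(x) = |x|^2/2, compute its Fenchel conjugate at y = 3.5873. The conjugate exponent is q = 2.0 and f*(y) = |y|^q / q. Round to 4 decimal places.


The conjugate exponent q satisfies 1/p + 1/q = 1.
p = 2, so q = 2/(2 - 1) = 2.0
|y|^q = 3.5873^2.0 = 12.8687
f*(3.5873) = 12.8687 / 2.0 = 6.4344


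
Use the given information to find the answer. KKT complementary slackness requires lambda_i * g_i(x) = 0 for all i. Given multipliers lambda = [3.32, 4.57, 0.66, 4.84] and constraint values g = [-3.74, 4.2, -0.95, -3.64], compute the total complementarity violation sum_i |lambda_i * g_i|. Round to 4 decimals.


KKT complementary slackness check:
lambda_1 * g_1 = 3.32 * -3.74 = -12.4168
lambda_2 * g_2 = 4.57 * 4.2 = 19.194
lambda_3 * g_3 = 0.66 * -0.95 = -0.627
lambda_4 * g_4 = 4.84 * -3.64 = -17.6176
Total violation = 12.4168 + 19.194 + 0.627 + 17.6176 = 49.8554


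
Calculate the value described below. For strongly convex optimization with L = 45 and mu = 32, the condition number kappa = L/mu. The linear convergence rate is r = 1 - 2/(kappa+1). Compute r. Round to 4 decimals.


Step 1: Compute the condition number.
kappa = L/mu = 45/32 = 1.4063
Step 2: Compute the convergence rate.
r = 1 - 2/(kappa + 1) = 1 - 2*mu/(L + mu) = (L - mu)/(L + mu) = 13/77 = 0.1688


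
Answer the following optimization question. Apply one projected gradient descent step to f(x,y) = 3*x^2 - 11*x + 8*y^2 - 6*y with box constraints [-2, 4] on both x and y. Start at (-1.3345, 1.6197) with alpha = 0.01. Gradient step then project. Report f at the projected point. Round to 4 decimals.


Step 1: Compute gradient at (-1.3345, 1.6197).
grad_x = 2*3*-1.3345 - 11 = -19.007
grad_y = 2*8*1.6197 - 6 = 19.9152
Step 2: Gradient step.
x_raw = -1.3345 - 0.01*-19.007 = -1.1444
y_raw = 1.6197 - 0.01*19.9152 = 1.4205
Step 3: Project onto [-2, 4].
x_proj = clip(-1.1444) = -1.1444
y_proj = clip(1.4205) = 1.4205
Step 4: Evaluate f.
f(-1.1444, 1.4205) = 24.1383


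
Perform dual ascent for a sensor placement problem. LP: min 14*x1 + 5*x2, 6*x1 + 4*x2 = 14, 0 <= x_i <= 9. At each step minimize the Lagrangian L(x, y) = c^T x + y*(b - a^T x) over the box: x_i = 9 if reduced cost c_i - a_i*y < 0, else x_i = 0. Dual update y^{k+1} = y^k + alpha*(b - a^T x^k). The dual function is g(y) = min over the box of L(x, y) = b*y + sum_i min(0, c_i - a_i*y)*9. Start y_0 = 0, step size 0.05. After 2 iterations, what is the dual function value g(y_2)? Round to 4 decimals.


Dual ascent for LP: min 14*x1 + 5*x2, 6*x1 + 4*x2 = 14, 0 <= x_i <= 9
Step 1: y^k = 0.0, reduced costs: (14.0, 5.0)
  x^k = (0.0, 0.0), subgradient = b - a^T x = 14.0
  y^{k+1} = 0.0 + 0.05*14.0 = 0.7
Step 2: y^k = 0.7, reduced costs: (9.8, 2.2)
  x^k = (0.0, 0.0), subgradient = b - a^T x = 14.0
  y^{k+1} = 0.7 + 0.05*14.0 = 1.4
Dual objective at y_2 = 1.4: reduced costs (5.6, -0.6), box minimizer x = (0.0, 9.0)
g(y_2) = b*y + (c1 - a1*y)*x1 + (c2 - a2*y)*x2 = 14*1.4 + 5.6*0.0 + (-0.6)*9.0 = 19.6 + 0.0 - 5.4 = 14.2


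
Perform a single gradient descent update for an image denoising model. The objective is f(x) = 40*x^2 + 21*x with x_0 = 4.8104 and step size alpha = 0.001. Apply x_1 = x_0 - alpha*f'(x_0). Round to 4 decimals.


We compute the gradient at x_0 and apply the update.
f'(x) = 80*x + 21
f'(4.8104) = 80*4.8104 + 21 = 405.832
x_1 = 4.8104 - 0.001*405.832 = 4.4046


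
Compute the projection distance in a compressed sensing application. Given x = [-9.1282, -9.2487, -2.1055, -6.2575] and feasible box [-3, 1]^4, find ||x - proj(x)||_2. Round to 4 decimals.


Project each component onto [-3, 1].
clip(-9.1282) = -3.0, clip(-9.2487) = -3.0, clip(-2.1055) = -2.1055, clip(-6.2575) = -3.0
Projection = [-3.0, -3.0, -2.1055, -3.0]
Squared diffs: [37.5548, 39.0463, 0.0, 10.6113]
Distance = sqrt(87.2124) = 9.3388
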